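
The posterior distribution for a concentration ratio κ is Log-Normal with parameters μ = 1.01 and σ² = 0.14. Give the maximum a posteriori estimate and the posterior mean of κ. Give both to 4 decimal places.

κ_MAP = 2.3869, E[κ|data] = 2.9447

Mode = exp(μ − σ²) = exp(0.87) = 2.3869.
Mean = exp(μ + σ²/2) = exp(1.080) = 2.9447.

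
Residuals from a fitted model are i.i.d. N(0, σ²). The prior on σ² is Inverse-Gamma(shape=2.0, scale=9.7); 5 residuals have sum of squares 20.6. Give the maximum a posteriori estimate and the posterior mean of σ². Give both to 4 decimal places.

MAP: 3.6364. Posterior mean: 5.7143.

Posterior: Inverse-Gamma(shape = 2.0+5/2 = 4.5, scale = 9.7+20.6/2 = 20.0).
Mode = β/(α+1) = 20.0/5.5 = 3.6364.
Mean = β/(α−1) = 20.0/3.5 = 5.7143.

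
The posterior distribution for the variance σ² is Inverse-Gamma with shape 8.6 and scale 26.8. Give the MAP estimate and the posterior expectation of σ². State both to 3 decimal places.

Mode = β/(α+1) = 26.8/9.6 = 2.792.
Mean = β/(α−1) = 26.8/7.6 = 3.526.

MAP estimate = 2.792, posterior expectation = 3.526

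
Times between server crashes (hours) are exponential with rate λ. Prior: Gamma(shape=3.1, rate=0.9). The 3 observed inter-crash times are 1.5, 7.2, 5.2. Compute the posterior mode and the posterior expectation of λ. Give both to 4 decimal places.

MAP: 0.3446. Posterior mean: 0.4122.

Σ times = 13.9. Posterior: Gamma(shape = 3.1+3 = 6.1, rate = 0.9+13.9 = 14.8).
Mode = (α−1)/β = 5.1/14.8 = 0.3446.
Mean = α/β = 6.1/14.8 = 0.4122.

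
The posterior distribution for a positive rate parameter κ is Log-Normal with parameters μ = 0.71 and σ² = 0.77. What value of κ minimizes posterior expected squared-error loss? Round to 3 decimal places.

2.989

Mode = exp(μ − σ²) = exp(-0.06) = 0.942.
Mean = exp(μ + σ²/2) = exp(1.095) = 2.989.
Squared-error loss ⇒ the optimal estimator is the posterior mean.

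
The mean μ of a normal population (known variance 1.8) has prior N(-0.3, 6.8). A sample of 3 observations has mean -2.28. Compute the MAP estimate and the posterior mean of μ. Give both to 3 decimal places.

μ_MAP = -2.119, E[μ|data] = -2.119

Posterior for μ is Normal. Precision-weighted mean: (1/6.8·-0.3 + 3/1.8·-2.28) / (1/6.8 + 3/1.8) = -2.119.
A Normal posterior is symmetric, so mode = mean.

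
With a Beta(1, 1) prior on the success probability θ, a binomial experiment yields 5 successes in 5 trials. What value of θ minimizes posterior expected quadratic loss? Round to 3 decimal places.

0.857

Posterior: Beta(1+5, 1+0) = Beta(6, 1).
Since β = 1 ≤ 1 and α > 1, the Beta density is monotone increasing on [0,1]; the mode is at 1.
Mean = 6/(6+1) = 0.857.
Quadratic loss ⇒ the optimal estimator is the posterior mean.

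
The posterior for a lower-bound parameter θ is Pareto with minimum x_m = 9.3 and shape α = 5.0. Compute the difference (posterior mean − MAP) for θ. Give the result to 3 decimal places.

The Pareto density is strictly decreasing on [x_m, ∞), so the mode is x_m = 9.300.
Mean = α·x_m/(α−1) = 5.0·9.3/4.0 = 11.625.
Difference = 11.625 − 9.300 = 2.325.

2.325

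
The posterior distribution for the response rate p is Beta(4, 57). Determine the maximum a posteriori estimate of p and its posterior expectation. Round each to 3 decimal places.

Mode = (4−1)/(4+57−2) = 3/59 = 0.051.
Mean = 4/(4+57) = 4/61 = 0.066.

MAP: 0.051. Posterior mean: 0.066.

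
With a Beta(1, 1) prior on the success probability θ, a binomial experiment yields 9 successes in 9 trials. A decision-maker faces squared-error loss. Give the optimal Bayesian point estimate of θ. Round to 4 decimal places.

Posterior: Beta(1+9, 1+0) = Beta(10, 1).
Since β = 1 ≤ 1 and α > 1, the Beta density is monotone increasing on [0,1]; the mode is at 1.
Mean = 10/(10+1) = 0.9091.
Squared-error loss ⇒ the optimal estimator is the posterior mean.

0.9091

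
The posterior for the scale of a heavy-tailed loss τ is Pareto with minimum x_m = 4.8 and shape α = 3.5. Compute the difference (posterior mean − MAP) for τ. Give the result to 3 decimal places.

The Pareto density is strictly decreasing on [x_m, ∞), so the mode is x_m = 4.800.
Mean = α·x_m/(α−1) = 3.5·4.8/2.5 = 6.720.
Difference = 6.720 − 4.800 = 1.920.

1.920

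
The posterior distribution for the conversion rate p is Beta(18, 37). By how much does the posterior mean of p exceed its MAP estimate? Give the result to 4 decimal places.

Mode = (18−1)/(18+37−2) = 17/53 = 0.3208.
Mean = 18/(18+37) = 18/55 = 0.3273.
Difference = 0.3273 − 0.3208 = 0.0065.
The posterior is right-skewed, so the mean exceeds the mode.

0.0065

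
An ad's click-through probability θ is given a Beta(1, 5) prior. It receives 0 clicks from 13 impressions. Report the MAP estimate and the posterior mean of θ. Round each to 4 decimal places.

Posterior: Beta(1+0, 5+13) = Beta(1, 18).
Since α = 1 ≤ 1 and β > 1, the Beta density is monotone decreasing on [0,1]; the mode is at 0.
Mean = 1/(1+18) = 0.0526.

MAP: 0.0000. Posterior mean: 0.0526.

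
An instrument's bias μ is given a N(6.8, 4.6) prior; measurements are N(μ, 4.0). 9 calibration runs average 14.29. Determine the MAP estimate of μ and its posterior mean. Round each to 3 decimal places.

MAP = 13.630; posterior mean = 13.630

Posterior for μ is Normal. Precision-weighted mean: (1/4.6·6.8 + 9/4.0·14.29) / (1/4.6 + 9/4.0) = 13.630.
A Normal posterior is symmetric, so mode = mean.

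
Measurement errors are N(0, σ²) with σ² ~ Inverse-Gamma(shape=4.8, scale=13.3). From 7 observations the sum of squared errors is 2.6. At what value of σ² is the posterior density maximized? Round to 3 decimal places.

1.570

Posterior: Inverse-Gamma(shape = 4.8+7/2 = 8.3, scale = 13.3+2.6/2 = 14.6).
Mode = β/(α+1) = 14.6/9.3 = 1.570.
Mean = β/(α−1) = 14.6/7.3 = 2.000.
This is the posterior mode — the MAP estimate.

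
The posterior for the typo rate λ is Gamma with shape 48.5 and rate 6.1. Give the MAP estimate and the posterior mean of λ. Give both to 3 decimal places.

λ_MAP = 7.787, E[λ|data] = 7.951

Mode = (α−1)/β = 47.5/6.1 = 7.787.
Mean = α/β = 48.5/6.1 = 7.951.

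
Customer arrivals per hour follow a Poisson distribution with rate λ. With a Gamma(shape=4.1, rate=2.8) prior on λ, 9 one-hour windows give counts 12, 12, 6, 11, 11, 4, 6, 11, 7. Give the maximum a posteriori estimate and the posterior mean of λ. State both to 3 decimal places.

MAP = 7.042; posterior mean = 7.127

Σ counts = 80. Posterior: Gamma(shape = 4.1+80 = 84.1, rate = 2.8+9 = 11.8).
Mode = (α−1)/β = 83.1/11.8 = 7.042.
Mean = α/β = 84.1/11.8 = 7.127.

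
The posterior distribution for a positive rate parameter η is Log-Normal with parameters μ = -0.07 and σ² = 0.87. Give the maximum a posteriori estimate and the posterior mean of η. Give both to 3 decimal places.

Mode = exp(μ − σ²) = exp(-0.94) = 0.391.
Mean = exp(μ + σ²/2) = exp(0.365) = 1.441.

MAP = 0.391, posterior mean = 1.441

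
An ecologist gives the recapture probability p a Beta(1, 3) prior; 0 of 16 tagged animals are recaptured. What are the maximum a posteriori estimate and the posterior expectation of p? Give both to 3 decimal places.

Posterior: Beta(1+0, 3+16) = Beta(1, 19).
Since α = 1 ≤ 1 and β > 1, the Beta density is monotone decreasing on [0,1]; the mode is at 0.
Mean = 1/(1+19) = 0.050.
Mean > mode: the posterior has a right tail.

p_MAP = 0.000, E[p|data] = 0.050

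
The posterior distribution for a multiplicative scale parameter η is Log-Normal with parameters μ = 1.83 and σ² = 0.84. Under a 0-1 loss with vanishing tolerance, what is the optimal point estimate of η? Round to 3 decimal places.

2.691

Mode = exp(μ − σ²) = exp(0.99) = 2.691.
Mean = exp(μ + σ²/2) = exp(2.250) = 9.488.
This is the posterior mode — the MAP estimate.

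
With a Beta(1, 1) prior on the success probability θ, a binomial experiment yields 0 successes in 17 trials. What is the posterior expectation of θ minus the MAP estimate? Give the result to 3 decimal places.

0.053

Posterior: Beta(1+0, 1+17) = Beta(1, 18).
Since α = 1 ≤ 1 and β > 1, the Beta density is monotone decreasing on [0,1]; the mode is at 0.
Mean = 1/(1+18) = 0.053.
Difference = 0.053 − 0.000 = 0.053.
Mean > mode: the posterior has a right tail.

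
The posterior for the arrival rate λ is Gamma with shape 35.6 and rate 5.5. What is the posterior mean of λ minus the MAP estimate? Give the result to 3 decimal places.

0.182

Mode = (α−1)/β = 34.6/5.5 = 6.291.
Mean = α/β = 35.6/5.5 = 6.473.
Difference = 6.473 − 6.291 = 0.182.
Mean > mode: the posterior has a right tail.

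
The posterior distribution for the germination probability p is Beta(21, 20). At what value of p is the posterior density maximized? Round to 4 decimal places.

0.5128

Mode = (21−1)/(21+20−2) = 20/39 = 0.5128.
Mean = 21/(21+20) = 21/41 = 0.5122.
This is the posterior mode — the MAP estimate.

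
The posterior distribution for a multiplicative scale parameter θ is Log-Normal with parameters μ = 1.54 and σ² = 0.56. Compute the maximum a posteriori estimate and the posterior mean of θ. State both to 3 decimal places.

Mode = exp(μ − σ²) = exp(0.98) = 2.664.
Mean = exp(μ + σ²/2) = exp(1.820) = 6.172.
The mean is pulled above the mode by the posterior's right skew.

MAP = 2.664, posterior mean = 6.172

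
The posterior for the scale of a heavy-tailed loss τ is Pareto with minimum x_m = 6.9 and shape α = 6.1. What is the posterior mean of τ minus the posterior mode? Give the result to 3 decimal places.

The Pareto density is strictly decreasing on [x_m, ∞), so the mode is x_m = 6.900.
Mean = α·x_m/(α−1) = 6.1·6.9/5.1 = 8.253.
Difference = 8.253 − 6.900 = 1.353.
The mean is pulled above the mode by the posterior's right skew.

1.353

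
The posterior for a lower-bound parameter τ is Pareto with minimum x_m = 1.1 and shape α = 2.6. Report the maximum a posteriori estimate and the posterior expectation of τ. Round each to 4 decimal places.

The Pareto density is strictly decreasing on [x_m, ∞), so the mode is x_m = 1.1000.
Mean = α·x_m/(α−1) = 2.6·1.1/1.6 = 1.7875.

τ_MAP = 1.1000, E[τ|data] = 1.7875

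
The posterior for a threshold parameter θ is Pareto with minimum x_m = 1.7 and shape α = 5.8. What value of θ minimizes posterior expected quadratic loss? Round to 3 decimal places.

The Pareto density is strictly decreasing on [x_m, ∞), so the mode is x_m = 1.700.
Mean = α·x_m/(α−1) = 5.8·1.7/4.8 = 2.054.
Quadratic loss ⇒ the optimal estimator is the posterior mean.

2.054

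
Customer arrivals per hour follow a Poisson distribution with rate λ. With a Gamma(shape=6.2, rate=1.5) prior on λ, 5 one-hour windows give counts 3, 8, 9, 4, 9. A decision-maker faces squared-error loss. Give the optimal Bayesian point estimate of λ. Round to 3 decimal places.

Σ counts = 33. Posterior: Gamma(shape = 6.2+33 = 39.2, rate = 1.5+5 = 6.5).
Mode = (α−1)/β = 38.2/6.5 = 5.877.
Mean = α/β = 39.2/6.5 = 6.031.
Squared-error loss ⇒ the optimal estimator is the posterior mean.

6.031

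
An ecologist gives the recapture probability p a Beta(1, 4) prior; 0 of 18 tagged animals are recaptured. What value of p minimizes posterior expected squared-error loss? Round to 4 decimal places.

0.0435

Posterior: Beta(1+0, 4+18) = Beta(1, 22).
Since α = 1 ≤ 1 and β > 1, the Beta density is monotone decreasing on [0,1]; the mode is at 0.
Mean = 1/(1+22) = 0.0435.
Squared-error loss ⇒ the optimal estimator is the posterior mean.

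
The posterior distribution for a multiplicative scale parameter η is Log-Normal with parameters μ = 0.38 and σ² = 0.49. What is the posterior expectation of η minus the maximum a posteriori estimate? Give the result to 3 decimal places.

0.972

Mode = exp(μ − σ²) = exp(-0.11) = 0.896.
Mean = exp(μ + σ²/2) = exp(0.625) = 1.868.
Difference = 1.868 − 0.896 = 0.972.
Right-skewed posterior ⇒ mode < mean.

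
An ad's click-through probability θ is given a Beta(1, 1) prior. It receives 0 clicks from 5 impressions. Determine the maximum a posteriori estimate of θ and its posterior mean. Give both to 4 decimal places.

MAP = 0.0000, posterior mean = 0.1429

Posterior: Beta(1+0, 1+5) = Beta(1, 6).
Since α = 1 ≤ 1 and β > 1, the Beta density is monotone decreasing on [0,1]; the mode is at 0.
Mean = 1/(1+6) = 0.1429.
The mean is pulled above the mode by the posterior's right skew.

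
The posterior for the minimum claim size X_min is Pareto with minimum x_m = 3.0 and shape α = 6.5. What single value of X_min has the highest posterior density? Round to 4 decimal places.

The Pareto density is strictly decreasing on [x_m, ∞), so the mode is x_m = 3.0000.
Mean = α·x_m/(α−1) = 6.5·3.0/5.5 = 3.5455.
This is the posterior mode — the MAP estimate.

3.0000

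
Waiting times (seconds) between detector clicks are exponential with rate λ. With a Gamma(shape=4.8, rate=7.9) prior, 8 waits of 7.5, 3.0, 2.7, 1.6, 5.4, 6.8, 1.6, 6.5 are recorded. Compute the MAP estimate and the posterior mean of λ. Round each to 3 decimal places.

Σ times = 35.1. Posterior: Gamma(shape = 4.8+8 = 12.8, rate = 7.9+35.1 = 43.0).
Mode = (α−1)/β = 11.8/43.0 = 0.274.
Mean = α/β = 12.8/43.0 = 0.298.
Right-skewed posterior ⇒ mode < mean.

MAP: 0.274. Posterior mean: 0.298.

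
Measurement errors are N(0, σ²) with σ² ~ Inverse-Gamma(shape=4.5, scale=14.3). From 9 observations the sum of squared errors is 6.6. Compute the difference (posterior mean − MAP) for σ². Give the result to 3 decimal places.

0.440

Posterior: Inverse-Gamma(shape = 4.5+9/2 = 9.0, scale = 14.3+6.6/2 = 17.6).
Mode = β/(α+1) = 17.6/10.0 = 1.760.
Mean = β/(α−1) = 17.6/8.0 = 2.200.
Difference = 2.200 − 1.760 = 0.440.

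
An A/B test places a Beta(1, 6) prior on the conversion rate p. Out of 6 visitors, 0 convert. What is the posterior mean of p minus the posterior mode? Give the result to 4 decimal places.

Posterior: Beta(1+0, 6+6) = Beta(1, 12).
Since α = 1 ≤ 1 and β > 1, the Beta density is monotone decreasing on [0,1]; the mode is at 0.
Mean = 1/(1+12) = 0.0769.
Difference = 0.0769 − 0.0000 = 0.0769.

0.0769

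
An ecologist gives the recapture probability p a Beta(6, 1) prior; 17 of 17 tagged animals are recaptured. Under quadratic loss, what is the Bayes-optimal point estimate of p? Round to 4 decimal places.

Posterior: Beta(6+17, 1+0) = Beta(23, 1).
Since β = 1 ≤ 1 and α > 1, the Beta density is monotone increasing on [0,1]; the mode is at 1.
Mean = 23/(23+1) = 0.9583.
Quadratic loss ⇒ the optimal estimator is the posterior mean.

0.9583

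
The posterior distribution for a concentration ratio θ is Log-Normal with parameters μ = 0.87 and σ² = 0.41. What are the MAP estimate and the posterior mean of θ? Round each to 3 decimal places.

Mode = exp(μ − σ²) = exp(0.46) = 1.584.
Mean = exp(μ + σ²/2) = exp(1.075) = 2.930.

MAP = 1.584; posterior mean = 2.930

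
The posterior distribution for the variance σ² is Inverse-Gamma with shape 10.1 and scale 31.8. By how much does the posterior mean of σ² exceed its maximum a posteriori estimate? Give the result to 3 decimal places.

0.630

Mode = β/(α+1) = 31.8/11.1 = 2.865.
Mean = β/(α−1) = 31.8/9.1 = 3.495.
Difference = 3.495 − 2.865 = 0.630.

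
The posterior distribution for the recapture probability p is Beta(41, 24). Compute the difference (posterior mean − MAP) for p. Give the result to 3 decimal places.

-0.004

Mode = (41−1)/(41+24−2) = 40/63 = 0.635.
Mean = 41/(41+24) = 41/65 = 0.631.
Difference = 0.631 − 0.635 = -0.004.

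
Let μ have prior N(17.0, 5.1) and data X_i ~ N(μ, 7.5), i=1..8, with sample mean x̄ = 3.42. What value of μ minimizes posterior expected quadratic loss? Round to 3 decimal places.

5.529

Posterior for μ is Normal. Precision-weighted mean: (1/5.1·17.0 + 8/7.5·3.42) / (1/5.1 + 8/7.5) = 5.529.
A Normal posterior is symmetric, so mode = mean.
Quadratic loss ⇒ the optimal estimator is the posterior mean.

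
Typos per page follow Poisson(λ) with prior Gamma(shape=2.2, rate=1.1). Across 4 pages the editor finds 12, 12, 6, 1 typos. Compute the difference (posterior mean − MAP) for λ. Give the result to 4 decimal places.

Σ counts = 31. Posterior: Gamma(shape = 2.2+31 = 33.2, rate = 1.1+4 = 5.1).
Mode = (α−1)/β = 32.2/5.1 = 6.3137.
Mean = α/β = 33.2/5.1 = 6.5098.
Difference = 6.5098 − 6.3137 = 0.1961.

0.1961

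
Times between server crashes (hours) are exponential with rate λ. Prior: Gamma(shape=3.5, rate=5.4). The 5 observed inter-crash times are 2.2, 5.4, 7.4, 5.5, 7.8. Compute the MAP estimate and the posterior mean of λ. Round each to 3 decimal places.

Σ times = 28.3. Posterior: Gamma(shape = 3.5+5 = 8.5, rate = 5.4+28.3 = 33.7).
Mode = (α−1)/β = 7.5/33.7 = 0.223.
Mean = α/β = 8.5/33.7 = 0.252.

MAP = 0.223; posterior mean = 0.252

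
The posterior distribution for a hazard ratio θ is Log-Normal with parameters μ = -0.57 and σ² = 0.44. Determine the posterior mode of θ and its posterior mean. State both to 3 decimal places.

Mode = exp(μ − σ²) = exp(-1.01) = 0.364.
Mean = exp(μ + σ²/2) = exp(-0.350) = 0.705.

MAP = 0.364; posterior mean = 0.705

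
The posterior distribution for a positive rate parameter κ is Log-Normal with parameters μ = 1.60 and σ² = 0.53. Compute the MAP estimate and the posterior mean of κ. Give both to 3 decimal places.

κ_MAP = 2.915, E[κ|data] = 6.456

Mode = exp(μ − σ²) = exp(1.07) = 2.915.
Mean = exp(μ + σ²/2) = exp(1.865) = 6.456.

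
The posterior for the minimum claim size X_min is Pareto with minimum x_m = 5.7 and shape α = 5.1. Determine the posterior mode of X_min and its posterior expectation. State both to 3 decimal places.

X_min_MAP = 5.700, E[X_min|data] = 7.090

The Pareto density is strictly decreasing on [x_m, ∞), so the mode is x_m = 5.700.
Mean = α·x_m/(α−1) = 5.1·5.7/4.1 = 7.090.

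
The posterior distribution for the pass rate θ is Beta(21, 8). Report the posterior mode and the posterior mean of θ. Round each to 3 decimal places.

Mode = (21−1)/(21+8−2) = 20/27 = 0.741.
Mean = 21/(21+8) = 21/29 = 0.724.
The posterior is left-skewed, so the mode exceeds the mean.

MAP = 0.741, posterior mean = 0.724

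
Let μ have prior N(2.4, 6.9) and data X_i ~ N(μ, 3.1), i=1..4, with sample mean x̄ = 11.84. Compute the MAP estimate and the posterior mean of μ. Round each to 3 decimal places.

Posterior for μ is Normal. Precision-weighted mean: (1/6.9·2.4 + 4/3.1·11.84) / (1/6.9 + 4/3.1) = 10.887.
A Normal posterior is symmetric, so mode = mean.

MAP estimate = 10.887, posterior mean = 10.887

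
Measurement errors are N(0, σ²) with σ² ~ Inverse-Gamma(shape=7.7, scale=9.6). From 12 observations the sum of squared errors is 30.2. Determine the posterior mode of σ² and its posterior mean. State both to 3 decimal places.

MAP = 1.680; posterior mean = 1.945

Posterior: Inverse-Gamma(shape = 7.7+12/2 = 13.7, scale = 9.6+30.2/2 = 24.7).
Mode = β/(α+1) = 24.7/14.7 = 1.680.
Mean = β/(α−1) = 24.7/12.7 = 1.945.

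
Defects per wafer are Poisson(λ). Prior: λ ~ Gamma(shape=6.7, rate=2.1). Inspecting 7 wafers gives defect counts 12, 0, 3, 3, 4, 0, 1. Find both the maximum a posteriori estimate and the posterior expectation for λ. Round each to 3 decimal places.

Σ counts = 23. Posterior: Gamma(shape = 6.7+23 = 29.7, rate = 2.1+7 = 9.1).
Mode = (α−1)/β = 28.7/9.1 = 3.154.
Mean = α/β = 29.7/9.1 = 3.264.
The mean is pulled above the mode by the posterior's right skew.

λ_MAP = 3.154, E[λ|data] = 3.264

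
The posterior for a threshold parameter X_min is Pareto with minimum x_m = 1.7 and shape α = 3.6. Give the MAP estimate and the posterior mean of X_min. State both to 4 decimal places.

MAP = 1.7000, posterior mean = 2.3538

The Pareto density is strictly decreasing on [x_m, ∞), so the mode is x_m = 1.7000.
Mean = α·x_m/(α−1) = 3.6·1.7/2.6 = 2.3538.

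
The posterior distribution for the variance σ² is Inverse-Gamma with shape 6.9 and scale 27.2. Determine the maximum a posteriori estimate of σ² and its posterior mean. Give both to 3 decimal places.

Mode = β/(α+1) = 27.2/7.9 = 3.443.
Mean = β/(α−1) = 27.2/5.9 = 4.610.
Right-skewed posterior ⇒ mode < mean.

MAP = 3.443; posterior mean = 4.610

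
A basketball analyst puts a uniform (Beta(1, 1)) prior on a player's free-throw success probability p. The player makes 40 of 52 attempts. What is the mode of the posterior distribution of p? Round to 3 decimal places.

0.769

Posterior: Beta(1+40, 1+12) = Beta(41, 13).
Mode = (41−1)/(41+13−2) = 40/52 = 0.769.
Mean = 41/(41+13) = 41/54 = 0.759.
This is the posterior mode — the MAP estimate.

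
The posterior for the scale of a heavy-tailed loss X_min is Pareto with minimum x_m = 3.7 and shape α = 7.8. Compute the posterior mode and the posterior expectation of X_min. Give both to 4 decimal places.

X_min_MAP = 3.7000, E[X_min|data] = 4.2441

The Pareto density is strictly decreasing on [x_m, ∞), so the mode is x_m = 3.7000.
Mean = α·x_m/(α−1) = 7.8·3.7/6.8 = 4.2441.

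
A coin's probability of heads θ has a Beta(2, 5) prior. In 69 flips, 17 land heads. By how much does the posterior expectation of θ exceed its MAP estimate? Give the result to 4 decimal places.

0.0068

Posterior: Beta(2+17, 5+52) = Beta(19, 57).
Mode = (19−1)/(19+57−2) = 18/74 = 0.2432.
Mean = 19/(19+57) = 19/76 = 0.2500.
Difference = 0.2500 − 0.2432 = 0.0068.
Mean > mode: the posterior has a right tail.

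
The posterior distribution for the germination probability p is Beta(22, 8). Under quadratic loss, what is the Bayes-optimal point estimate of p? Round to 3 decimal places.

Mode = (22−1)/(22+8−2) = 21/28 = 0.750.
Mean = 22/(22+8) = 22/30 = 0.733.
Quadratic loss ⇒ the optimal estimator is the posterior mean.

0.733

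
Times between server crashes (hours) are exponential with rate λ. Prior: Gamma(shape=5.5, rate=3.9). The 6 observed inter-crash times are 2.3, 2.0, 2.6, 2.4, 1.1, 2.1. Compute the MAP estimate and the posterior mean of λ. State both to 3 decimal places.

MAP = 0.640, posterior mean = 0.701

Σ times = 12.5. Posterior: Gamma(shape = 5.5+6 = 11.5, rate = 3.9+12.5 = 16.4).
Mode = (α−1)/β = 10.5/16.4 = 0.640.
Mean = α/β = 11.5/16.4 = 0.701.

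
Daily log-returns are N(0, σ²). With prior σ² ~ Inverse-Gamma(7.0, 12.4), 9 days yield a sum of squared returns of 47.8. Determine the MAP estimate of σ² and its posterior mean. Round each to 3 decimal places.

Posterior: Inverse-Gamma(shape = 7.0+9/2 = 11.5, scale = 12.4+47.8/2 = 36.3).
Mode = β/(α+1) = 36.3/12.5 = 2.904.
Mean = β/(α−1) = 36.3/10.5 = 3.457.
The mean is pulled above the mode by the posterior's right skew.

MAP: 2.904. Posterior mean: 3.457.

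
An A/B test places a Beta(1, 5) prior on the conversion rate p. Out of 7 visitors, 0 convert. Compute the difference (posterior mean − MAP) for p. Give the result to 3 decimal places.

0.077

Posterior: Beta(1+0, 5+7) = Beta(1, 12).
Since α = 1 ≤ 1 and β > 1, the Beta density is monotone decreasing on [0,1]; the mode is at 0.
Mean = 1/(1+12) = 0.077.
Difference = 0.077 − 0.000 = 0.077.
Right-skewed posterior ⇒ mode < mean.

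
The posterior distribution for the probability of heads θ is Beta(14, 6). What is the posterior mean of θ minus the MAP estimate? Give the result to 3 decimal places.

-0.022

Mode = (14−1)/(14+6−2) = 13/18 = 0.722.
Mean = 14/(14+6) = 14/20 = 0.700.
Difference = 0.700 − 0.722 = -0.022.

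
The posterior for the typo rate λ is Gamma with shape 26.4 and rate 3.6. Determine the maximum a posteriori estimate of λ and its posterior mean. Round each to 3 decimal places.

λ_MAP = 7.056, E[λ|data] = 7.333

Mode = (α−1)/β = 25.4/3.6 = 7.056.
Mean = α/β = 26.4/3.6 = 7.333.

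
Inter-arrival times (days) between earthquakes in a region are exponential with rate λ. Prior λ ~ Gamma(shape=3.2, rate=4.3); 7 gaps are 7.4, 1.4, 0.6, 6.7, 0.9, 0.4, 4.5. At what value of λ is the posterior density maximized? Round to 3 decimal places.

0.351

Σ times = 21.9. Posterior: Gamma(shape = 3.2+7 = 10.2, rate = 4.3+21.9 = 26.2).
Mode = (α−1)/β = 9.2/26.2 = 0.351.
Mean = α/β = 10.2/26.2 = 0.389.
This is the posterior mode — the MAP estimate.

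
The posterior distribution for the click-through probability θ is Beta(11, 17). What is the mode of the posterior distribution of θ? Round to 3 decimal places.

Mode = (11−1)/(11+17−2) = 10/26 = 0.385.
Mean = 11/(11+17) = 11/28 = 0.393.
This is the posterior mode — the MAP estimate.

0.385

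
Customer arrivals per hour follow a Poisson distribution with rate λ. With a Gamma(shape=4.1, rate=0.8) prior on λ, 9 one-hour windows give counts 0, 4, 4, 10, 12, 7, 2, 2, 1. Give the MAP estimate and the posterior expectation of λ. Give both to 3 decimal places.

Σ counts = 42. Posterior: Gamma(shape = 4.1+42 = 46.1, rate = 0.8+9 = 9.8).
Mode = (α−1)/β = 45.1/9.8 = 4.602.
Mean = α/β = 46.1/9.8 = 4.704.
Right-skewed posterior ⇒ mode < mean.

λ_MAP = 4.602, E[λ|data] = 4.704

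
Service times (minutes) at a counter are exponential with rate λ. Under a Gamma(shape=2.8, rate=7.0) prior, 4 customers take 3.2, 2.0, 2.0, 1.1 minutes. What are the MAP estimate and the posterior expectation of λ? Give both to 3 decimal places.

Σ times = 8.3. Posterior: Gamma(shape = 2.8+4 = 6.8, rate = 7.0+8.3 = 15.3).
Mode = (α−1)/β = 5.8/15.3 = 0.379.
Mean = α/β = 6.8/15.3 = 0.444.

MAP = 0.379; posterior mean = 0.444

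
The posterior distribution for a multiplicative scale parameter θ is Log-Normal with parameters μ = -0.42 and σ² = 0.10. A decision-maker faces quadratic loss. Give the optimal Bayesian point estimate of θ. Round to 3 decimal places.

0.691

Mode = exp(μ − σ²) = exp(-0.52) = 0.595.
Mean = exp(μ + σ²/2) = exp(-0.370) = 0.691.
Quadratic loss ⇒ the optimal estimator is the posterior mean.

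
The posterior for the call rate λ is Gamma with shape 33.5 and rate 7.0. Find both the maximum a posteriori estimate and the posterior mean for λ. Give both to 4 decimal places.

MAP: 4.6429. Posterior mean: 4.7857.

Mode = (α−1)/β = 32.5/7.0 = 4.6429.
Mean = α/β = 33.5/7.0 = 4.7857.
Right-skewed posterior ⇒ mode < mean.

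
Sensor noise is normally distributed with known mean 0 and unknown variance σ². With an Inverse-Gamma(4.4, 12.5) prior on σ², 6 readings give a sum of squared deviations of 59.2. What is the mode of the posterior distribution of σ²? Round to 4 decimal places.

Posterior: Inverse-Gamma(shape = 4.4+6/2 = 7.4, scale = 12.5+59.2/2 = 42.1).
Mode = β/(α+1) = 42.1/8.4 = 5.0119.
Mean = β/(α−1) = 42.1/6.4 = 6.5781.
This is the posterior mode — the MAP estimate.

5.0119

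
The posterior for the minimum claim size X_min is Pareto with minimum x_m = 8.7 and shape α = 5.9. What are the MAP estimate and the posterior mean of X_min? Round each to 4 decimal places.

MAP: 8.7000. Posterior mean: 10.4755.

The Pareto density is strictly decreasing on [x_m, ∞), so the mode is x_m = 8.7000.
Mean = α·x_m/(α−1) = 5.9·8.7/4.9 = 10.4755.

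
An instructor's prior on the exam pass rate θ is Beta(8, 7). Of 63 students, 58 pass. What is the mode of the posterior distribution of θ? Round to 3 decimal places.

0.855

Posterior: Beta(8+58, 7+5) = Beta(66, 12).
Mode = (66−1)/(66+12−2) = 65/76 = 0.855.
Mean = 66/(66+12) = 66/78 = 0.846.
This is the posterior mode — the MAP estimate.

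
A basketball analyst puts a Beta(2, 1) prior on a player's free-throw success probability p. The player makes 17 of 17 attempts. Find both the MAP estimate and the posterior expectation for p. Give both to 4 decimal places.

MAP: 1.0000. Posterior mean: 0.9500.

Posterior: Beta(2+17, 1+0) = Beta(19, 1).
Since β = 1 ≤ 1 and α > 1, the Beta density is monotone increasing on [0,1]; the mode is at 1.
Mean = 19/(19+1) = 0.9500.
Mode > mean: the posterior has a left tail.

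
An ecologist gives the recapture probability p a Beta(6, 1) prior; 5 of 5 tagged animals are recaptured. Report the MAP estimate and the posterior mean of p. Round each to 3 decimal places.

Posterior: Beta(6+5, 1+0) = Beta(11, 1).
Since β = 1 ≤ 1 and α > 1, the Beta density is monotone increasing on [0,1]; the mode is at 1.
Mean = 11/(11+1) = 0.917.

MAP: 1.000. Posterior mean: 0.917.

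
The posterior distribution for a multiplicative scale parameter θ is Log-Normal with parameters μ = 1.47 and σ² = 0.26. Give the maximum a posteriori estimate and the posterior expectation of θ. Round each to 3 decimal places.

Mode = exp(μ − σ²) = exp(1.21) = 3.353.
Mean = exp(μ + σ²/2) = exp(1.600) = 4.953.

MAP = 3.353, posterior mean = 4.953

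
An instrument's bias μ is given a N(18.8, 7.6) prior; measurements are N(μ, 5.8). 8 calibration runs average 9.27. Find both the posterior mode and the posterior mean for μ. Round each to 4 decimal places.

MAP: 10.0999. Posterior mean: 10.0999.

Posterior for μ is Normal. Precision-weighted mean: (1/7.6·18.8 + 8/5.8·9.27) / (1/7.6 + 8/5.8) = 10.0999.
A Normal posterior is symmetric, so mode = mean.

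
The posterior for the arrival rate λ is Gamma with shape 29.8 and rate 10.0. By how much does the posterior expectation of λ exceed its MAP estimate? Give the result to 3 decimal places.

0.100

Mode = (α−1)/β = 28.8/10.0 = 2.880.
Mean = α/β = 29.8/10.0 = 2.980.
Difference = 2.980 − 2.880 = 0.100.
Right-skewed posterior ⇒ mode < mean.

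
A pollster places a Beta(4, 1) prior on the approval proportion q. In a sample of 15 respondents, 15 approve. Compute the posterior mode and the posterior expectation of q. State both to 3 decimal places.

MAP: 1.000. Posterior mean: 0.950.

Posterior: Beta(4+15, 1+0) = Beta(19, 1).
Since β = 1 ≤ 1 and α > 1, the Beta density is monotone increasing on [0,1]; the mode is at 1.
Mean = 19/(19+1) = 0.950.
Left-skewed posterior ⇒ mean < mode.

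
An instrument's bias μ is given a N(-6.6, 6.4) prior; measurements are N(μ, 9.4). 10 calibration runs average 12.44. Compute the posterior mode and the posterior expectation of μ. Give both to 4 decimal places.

Posterior for μ is Normal. Precision-weighted mean: (1/6.4·-6.6 + 10/9.4·12.44) / (1/6.4 + 10/9.4) = 10.0016.
A Normal posterior is symmetric, so mode = mean.

MAP: 10.0016. Posterior mean: 10.0016.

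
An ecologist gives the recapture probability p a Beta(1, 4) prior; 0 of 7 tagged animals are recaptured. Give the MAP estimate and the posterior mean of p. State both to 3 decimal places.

Posterior: Beta(1+0, 4+7) = Beta(1, 11).
Since α = 1 ≤ 1 and β > 1, the Beta density is monotone decreasing on [0,1]; the mode is at 0.
Mean = 1/(1+11) = 0.083.
The posterior is right-skewed, so the mean exceeds the mode.

MAP = 0.000; posterior mean = 0.083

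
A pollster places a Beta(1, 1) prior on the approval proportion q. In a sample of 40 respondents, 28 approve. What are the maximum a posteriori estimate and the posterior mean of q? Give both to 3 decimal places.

Posterior: Beta(1+28, 1+12) = Beta(29, 13).
Mode = (29−1)/(29+13−2) = 28/40 = 0.700.
Mean = 29/(29+13) = 29/42 = 0.690.

MAP = 0.700; posterior mean = 0.690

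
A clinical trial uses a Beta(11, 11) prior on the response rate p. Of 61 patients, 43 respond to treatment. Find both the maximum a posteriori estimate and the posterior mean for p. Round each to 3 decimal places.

p_MAP = 0.654, E[p|data] = 0.651

Posterior: Beta(11+43, 11+18) = Beta(54, 29).
Mode = (54−1)/(54+29−2) = 53/81 = 0.654.
Mean = 54/(54+29) = 54/83 = 0.651.
Mode > mean: the posterior has a left tail.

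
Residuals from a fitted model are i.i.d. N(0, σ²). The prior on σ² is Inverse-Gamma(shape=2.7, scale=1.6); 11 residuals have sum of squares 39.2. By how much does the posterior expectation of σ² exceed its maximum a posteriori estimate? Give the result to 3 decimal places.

Posterior: Inverse-Gamma(shape = 2.7+11/2 = 8.2, scale = 1.6+39.2/2 = 21.2).
Mode = β/(α+1) = 21.2/9.2 = 2.304.
Mean = β/(α−1) = 21.2/7.2 = 2.944.
Difference = 2.944 − 2.304 = 0.640.

0.640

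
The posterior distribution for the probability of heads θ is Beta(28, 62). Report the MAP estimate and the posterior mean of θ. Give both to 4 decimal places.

Mode = (28−1)/(28+62−2) = 27/88 = 0.3068.
Mean = 28/(28+62) = 28/90 = 0.3111.

MAP: 0.3068. Posterior mean: 0.3111.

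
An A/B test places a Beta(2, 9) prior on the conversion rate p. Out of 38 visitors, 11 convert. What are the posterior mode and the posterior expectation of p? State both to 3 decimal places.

Posterior: Beta(2+11, 9+27) = Beta(13, 36).
Mode = (13−1)/(13+36−2) = 12/47 = 0.255.
Mean = 13/(13+36) = 13/49 = 0.265.

MAP = 0.255, posterior mean = 0.265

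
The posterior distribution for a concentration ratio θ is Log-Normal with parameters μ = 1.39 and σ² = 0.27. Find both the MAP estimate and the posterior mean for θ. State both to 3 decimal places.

MAP: 3.065. Posterior mean: 4.595.

Mode = exp(μ − σ²) = exp(1.12) = 3.065.
Mean = exp(μ + σ²/2) = exp(1.525) = 4.595.
The posterior is right-skewed, so the mean exceeds the mode.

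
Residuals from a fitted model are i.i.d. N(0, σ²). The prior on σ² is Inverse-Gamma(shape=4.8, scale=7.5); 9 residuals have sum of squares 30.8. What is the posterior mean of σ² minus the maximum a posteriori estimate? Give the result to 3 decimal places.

Posterior: Inverse-Gamma(shape = 4.8+9/2 = 9.3, scale = 7.5+30.8/2 = 22.9).
Mode = β/(α+1) = 22.9/10.3 = 2.223.
Mean = β/(α−1) = 22.9/8.3 = 2.759.
Difference = 2.759 − 2.223 = 0.536.
Mean > mode: the posterior has a right tail.

0.536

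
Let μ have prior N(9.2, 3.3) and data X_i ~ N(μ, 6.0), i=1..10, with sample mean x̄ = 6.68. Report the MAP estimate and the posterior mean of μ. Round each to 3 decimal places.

Posterior for μ is Normal. Precision-weighted mean: (1/3.3·9.2 + 10/6.0·6.68) / (1/3.3 + 10/6.0) = 7.068.
A Normal posterior is symmetric, so mode = mean.

MAP estimate = 7.068, posterior mean = 7.068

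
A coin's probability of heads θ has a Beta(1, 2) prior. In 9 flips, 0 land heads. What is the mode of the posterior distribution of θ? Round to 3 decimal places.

0.000

Posterior: Beta(1+0, 2+9) = Beta(1, 11).
Since α = 1 ≤ 1 and β > 1, the Beta density is monotone decreasing on [0,1]; the mode is at 0.
Mean = 1/(1+11) = 0.083.
This is the posterior mode — the MAP estimate.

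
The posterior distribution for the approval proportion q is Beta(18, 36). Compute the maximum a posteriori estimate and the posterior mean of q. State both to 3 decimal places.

MAP = 0.327; posterior mean = 0.333

Mode = (18−1)/(18+36−2) = 17/52 = 0.327.
Mean = 18/(18+36) = 18/54 = 0.333.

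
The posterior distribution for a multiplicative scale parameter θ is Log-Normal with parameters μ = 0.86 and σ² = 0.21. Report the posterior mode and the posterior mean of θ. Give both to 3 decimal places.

Mode = exp(μ − σ²) = exp(0.65) = 1.916.
Mean = exp(μ + σ²/2) = exp(0.965) = 2.625.

MAP = 1.916, posterior mean = 2.625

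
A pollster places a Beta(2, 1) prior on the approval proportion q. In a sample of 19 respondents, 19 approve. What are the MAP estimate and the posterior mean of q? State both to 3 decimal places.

Posterior: Beta(2+19, 1+0) = Beta(21, 1).
Since β = 1 ≤ 1 and α > 1, the Beta density is monotone increasing on [0,1]; the mode is at 1.
Mean = 21/(21+1) = 0.955.

q_MAP = 1.000, E[q|data] = 0.955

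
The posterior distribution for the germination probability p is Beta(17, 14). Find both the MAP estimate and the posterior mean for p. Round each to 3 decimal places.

Mode = (17−1)/(17+14−2) = 16/29 = 0.552.
Mean = 17/(17+14) = 17/31 = 0.548.

MAP: 0.552. Posterior mean: 0.548.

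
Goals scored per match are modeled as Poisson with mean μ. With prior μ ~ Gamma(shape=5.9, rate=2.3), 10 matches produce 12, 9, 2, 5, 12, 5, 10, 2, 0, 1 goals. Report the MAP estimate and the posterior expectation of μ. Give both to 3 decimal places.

Σ counts = 58. Posterior: Gamma(shape = 5.9+58 = 63.9, rate = 2.3+10 = 12.3).
Mode = (α−1)/β = 62.9/12.3 = 5.114.
Mean = α/β = 63.9/12.3 = 5.195.

MAP estimate = 5.114, posterior expectation = 5.195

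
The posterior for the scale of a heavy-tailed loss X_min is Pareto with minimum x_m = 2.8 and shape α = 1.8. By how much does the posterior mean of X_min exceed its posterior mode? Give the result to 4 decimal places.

The Pareto density is strictly decreasing on [x_m, ∞), so the mode is x_m = 2.8000.
Mean = α·x_m/(α−1) = 1.8·2.8/0.8 = 6.3000.
Difference = 6.3000 − 2.8000 = 3.5000.

3.5000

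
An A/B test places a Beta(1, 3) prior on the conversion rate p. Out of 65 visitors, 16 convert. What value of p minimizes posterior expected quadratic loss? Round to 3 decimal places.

0.246

Posterior: Beta(1+16, 3+49) = Beta(17, 52).
Mode = (17−1)/(17+52−2) = 16/67 = 0.239.
Mean = 17/(17+52) = 17/69 = 0.246.
Quadratic loss ⇒ the optimal estimator is the posterior mean.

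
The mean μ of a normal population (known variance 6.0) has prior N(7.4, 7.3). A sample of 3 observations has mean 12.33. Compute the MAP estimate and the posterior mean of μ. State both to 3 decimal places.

MAP = 11.270, posterior mean = 11.270

Posterior for μ is Normal. Precision-weighted mean: (1/7.3·7.4 + 3/6.0·12.33) / (1/7.3 + 3/6.0) = 11.270.
A Normal posterior is symmetric, so mode = mean.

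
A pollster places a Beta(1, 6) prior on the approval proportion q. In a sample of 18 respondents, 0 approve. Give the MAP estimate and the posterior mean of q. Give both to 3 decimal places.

MAP: 0.000. Posterior mean: 0.040.

Posterior: Beta(1+0, 6+18) = Beta(1, 24).
Since α = 1 ≤ 1 and β > 1, the Beta density is monotone decreasing on [0,1]; the mode is at 0.
Mean = 1/(1+24) = 0.040.
The posterior is right-skewed, so the mean exceeds the mode.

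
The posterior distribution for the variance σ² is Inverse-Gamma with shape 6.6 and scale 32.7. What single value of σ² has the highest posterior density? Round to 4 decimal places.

4.3026

Mode = β/(α+1) = 32.7/7.6 = 4.3026.
Mean = β/(α−1) = 32.7/5.6 = 5.8393.
This is the posterior mode — the MAP estimate.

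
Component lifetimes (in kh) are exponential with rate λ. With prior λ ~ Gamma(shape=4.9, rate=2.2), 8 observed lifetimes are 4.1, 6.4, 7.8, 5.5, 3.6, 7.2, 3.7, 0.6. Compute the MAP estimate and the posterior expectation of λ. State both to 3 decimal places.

λ_MAP = 0.290, E[λ|data] = 0.314

Σ times = 38.9. Posterior: Gamma(shape = 4.9+8 = 12.9, rate = 2.2+38.9 = 41.1).
Mode = (α−1)/β = 11.9/41.1 = 0.290.
Mean = α/β = 12.9/41.1 = 0.314.
Right-skewed posterior ⇒ mode < mean.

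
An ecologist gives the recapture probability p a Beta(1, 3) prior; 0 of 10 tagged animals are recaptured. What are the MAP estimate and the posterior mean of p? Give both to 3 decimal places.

MAP = 0.000, posterior mean = 0.071

Posterior: Beta(1+0, 3+10) = Beta(1, 13).
Since α = 1 ≤ 1 and β > 1, the Beta density is monotone decreasing on [0,1]; the mode is at 0.
Mean = 1/(1+13) = 0.071.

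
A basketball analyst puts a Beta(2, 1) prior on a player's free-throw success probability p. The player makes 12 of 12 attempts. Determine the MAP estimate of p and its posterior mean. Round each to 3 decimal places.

MAP estimate = 1.000, posterior mean = 0.933

Posterior: Beta(2+12, 1+0) = Beta(14, 1).
Since β = 1 ≤ 1 and α > 1, the Beta density is monotone increasing on [0,1]; the mode is at 1.
Mean = 14/(14+1) = 0.933.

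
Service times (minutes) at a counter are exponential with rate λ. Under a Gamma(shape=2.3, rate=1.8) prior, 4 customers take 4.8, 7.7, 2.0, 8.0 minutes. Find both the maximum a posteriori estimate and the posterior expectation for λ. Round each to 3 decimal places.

MAP: 0.218. Posterior mean: 0.259.

Σ times = 22.5. Posterior: Gamma(shape = 2.3+4 = 6.3, rate = 1.8+22.5 = 24.3).
Mode = (α−1)/β = 5.3/24.3 = 0.218.
Mean = α/β = 6.3/24.3 = 0.259.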